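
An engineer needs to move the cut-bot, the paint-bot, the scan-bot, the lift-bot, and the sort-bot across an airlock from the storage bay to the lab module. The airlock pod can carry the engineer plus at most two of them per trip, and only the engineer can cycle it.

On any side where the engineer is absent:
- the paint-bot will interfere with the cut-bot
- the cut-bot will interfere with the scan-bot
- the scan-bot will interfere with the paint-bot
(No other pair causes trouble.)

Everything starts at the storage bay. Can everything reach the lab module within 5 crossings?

Counting alone: the engineer can take at most 2 across per trip to the lab module, so moving all 5 needs at least 3 loaded trips out, with a return between consecutive ones — at least 5 crossings.
The safety rule pushes this higher. Following every safe sequence of crossings, the most of the 5 that can be at the lab module as the airlock pod arrives there on crossing 5 is 4 — never all 5.
So the move cannot be finished within 5 crossings. (The shortest complete plan takes 7:)
1. Engineer goes to the lab module with the cut-bot and the paint-bot.
2. Engineer goes back to the storage bay with the cut-bot.
3. Engineer goes to the lab module with the cut-bot and the lift-bot.
4. Engineer goes back to the storage bay with the cut-bot.
5. Engineer goes to the lab module with the cut-bot and the sort-bot.
6. Engineer goes back to the storage bay with the cut-bot.
7. Engineer goes to the lab module with the cut-bot and the scan-bot.

No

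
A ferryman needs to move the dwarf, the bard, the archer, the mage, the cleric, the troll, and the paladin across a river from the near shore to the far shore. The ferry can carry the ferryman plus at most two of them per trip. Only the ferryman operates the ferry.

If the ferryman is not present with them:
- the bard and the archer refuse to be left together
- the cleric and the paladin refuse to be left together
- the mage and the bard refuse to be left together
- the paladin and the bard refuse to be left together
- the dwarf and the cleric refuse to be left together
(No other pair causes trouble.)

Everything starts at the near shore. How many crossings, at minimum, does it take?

Counting alone: the ferryman can take at most 2 across per trip to the far shore, so moving all 7 needs at least 4 loaded trips out, with a return between consecutive ones — at least 7 crossings.
The safety rule pushes this higher. Following every safe sequence of crossings, the most of the 7 that can be at the far shore as the ferry arrives there on crossing 7 is 6 — never all 7.
So no plan with fewer than 9 crossings exists, and this one achieves 9:
1. Ferryman goes to the far shore with the bard and the cleric.
2. Ferryman goes back to the near shore alone.
3. Ferryman goes to the far shore with the dwarf.
4. Ferryman goes back to the near shore with the cleric.
5. Ferryman goes to the far shore with the archer and the paladin.
6. Ferryman goes back to the near shore with the bard.
7. Ferryman goes to the far shore with the mage and the troll.
8. Ferryman goes back to the near shore alone.
9. Ferryman goes to the far shore with the bard and the cleric.

9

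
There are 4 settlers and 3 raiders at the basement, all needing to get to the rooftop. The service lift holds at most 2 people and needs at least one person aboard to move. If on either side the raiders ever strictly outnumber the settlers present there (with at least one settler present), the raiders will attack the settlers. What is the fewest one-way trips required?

11

Counting alone: each trip to the rooftop takes at most 2 across and each return brings at least 1 back, so after t trips out (and t−1 returns) at most 2t − (t−1) of the 7 are across; that first reaches 7 at t = 6, so at least 11 crossings are needed.
The plan below uses exactly 11 crossings, so it is optimal:
1. 2 raiders → the rooftop.  (the basement: 4S 1R; the rooftop: 0S 2R)
2. 1 raider ← the basement.  (the basement: 4S 2R; the rooftop: 0S 1R)
3. 2 raiders → the rooftop.  (the basement: 4S 0R; the rooftop: 0S 3R)
4. 1 raider ← the basement.  (the basement: 4S 1R; the rooftop: 0S 2R)
5. 2 settlers → the rooftop.  (the basement: 2S 1R; the rooftop: 2S 2R)
6. 1 raider ← the basement.  (the basement: 2S 2R; the rooftop: 2S 1R)
7. 1 settler and 1 raider → the rooftop.  (the basement: 1S 1R; the rooftop: 3S 2R)
8. 1 settler ← the basement.  (the basement: 2S 1R; the rooftop: 2S 2R)
9. 1 settler and 1 raider → the rooftop.  (the basement: 1S 0R; the rooftop: 3S 3R)
10. 1 raider ← the basement.  (the basement: 1S 1R; the rooftop: 3S 2R)
11. 1 settler and 1 raider → the rooftop.  (the basement: 0S 0R; the rooftop: 4S 3R)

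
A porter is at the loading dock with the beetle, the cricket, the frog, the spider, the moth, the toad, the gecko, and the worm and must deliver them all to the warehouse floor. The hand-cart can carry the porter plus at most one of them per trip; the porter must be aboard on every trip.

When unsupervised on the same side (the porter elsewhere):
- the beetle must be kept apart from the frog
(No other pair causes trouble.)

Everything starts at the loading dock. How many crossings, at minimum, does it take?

15

Counting alone: the porter can take at most 1 across per trip to the warehouse floor, so moving all 8 needs at least 8 loaded trips out, with a return between consecutive ones — at least 15 crossings.
The plan below uses exactly 15 crossings, so it is optimal:
1. Porter goes to the warehouse floor with the beetle.
2. Porter goes back to the loading dock alone.
3. Porter goes to the warehouse floor with the cricket.
4. Porter goes back to the loading dock alone.
5. Porter goes to the warehouse floor with the spider.
6. Porter goes back to the loading dock alone.
7. Porter goes to the warehouse floor with the moth.
8. Porter goes back to the loading dock alone.
9. Porter goes to the warehouse floor with the toad.
10. Porter goes back to the loading dock alone.
11. Porter goes to the warehouse floor with the gecko.
12. Porter goes back to the loading dock alone.
13. Porter goes to the warehouse floor with the worm.
14. Porter goes back to the loading dock alone.
15. Porter goes to the warehouse floor with the frog.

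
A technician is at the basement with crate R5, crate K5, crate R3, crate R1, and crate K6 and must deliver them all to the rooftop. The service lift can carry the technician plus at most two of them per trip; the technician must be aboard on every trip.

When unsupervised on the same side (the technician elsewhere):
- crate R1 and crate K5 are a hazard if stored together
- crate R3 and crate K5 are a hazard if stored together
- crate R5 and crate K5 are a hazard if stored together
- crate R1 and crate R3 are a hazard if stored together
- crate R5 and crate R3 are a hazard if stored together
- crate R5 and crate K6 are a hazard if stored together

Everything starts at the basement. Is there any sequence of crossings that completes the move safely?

No

Whatever the first load, the items left behind include a forbidden pair without the technician. No opening move is safe, so no plan exists.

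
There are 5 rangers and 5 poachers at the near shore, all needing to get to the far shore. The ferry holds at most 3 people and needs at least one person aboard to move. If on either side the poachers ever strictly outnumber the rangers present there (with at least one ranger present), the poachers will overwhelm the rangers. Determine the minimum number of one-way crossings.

11

Counting alone: each trip to the far shore takes at most 3 across and each return brings at least 1 back, so after t trips out (and t−1 returns) at most 3t − (t−1) of the 10 are across; that first reaches 10 at t = 5, so at least 9 crossings are needed.
The safety rule pushes this higher. Following every safe sequence of crossings, the most of the 10 that can be at the far shore as the ferry arrives there on crossing 9 is 9 — never all 10.
So no plan with fewer than 11 crossings exists, and this one achieves 11:
1. 2 poachers → the far shore.  (the near shore: 5R 3P; the far shore: 0R 2P)
2. 1 poacher ← the near shore.  (the near shore: 5R 4P; the far shore: 0R 1P)
3. 3 poachers → the far shore.  (the near shore: 5R 1P; the far shore: 0R 4P)
4. 1 poacher ← the near shore.  (the near shore: 5R 2P; the far shore: 0R 3P)
5. 3 rangers → the far shore.  (the near shore: 2R 2P; the far shore: 3R 3P)
6. 1 ranger and 1 poacher ← the near shore.  (the near shore: 3R 3P; the far shore: 2R 2P)
7. 3 rangers → the far shore.  (the near shore: 0R 3P; the far shore: 5R 2P)
8. 1 poacher ← the near shore.  (the near shore: 0R 4P; the far shore: 5R 1P)
9. 2 poachers → the far shore.  (the near shore: 0R 2P; the far shore: 5R 3P)
10. 1 poacher ← the near shore.  (the near shore: 0R 3P; the far shore: 5R 2P)
11. 3 poachers → the far shore.  (the near shore: 0R 0P; the far shore: 5R 5P)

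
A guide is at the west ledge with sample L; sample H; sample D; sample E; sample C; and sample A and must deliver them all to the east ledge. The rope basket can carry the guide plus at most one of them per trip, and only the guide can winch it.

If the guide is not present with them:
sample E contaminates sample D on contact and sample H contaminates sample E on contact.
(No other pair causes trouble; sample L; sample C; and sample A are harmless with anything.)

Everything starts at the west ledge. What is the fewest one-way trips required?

Counting alone: the guide can take at most 1 across per trip to the east ledge, so moving all 6 needs at least 6 loaded trips out, with a return between consecutive ones — at least 11 crossings.
The safety rule pushes this higher. Following every safe sequence of crossings, the most of the 6 that can be at the east ledge as the rope basket arrives there on crossing 11 is 5 — never all 6.
So no plan with fewer than 13 crossings exists, and this one achieves 13:
1. Guide goes to the east ledge with sample E.  [the west ledge: sample A, sample C, sample D, sample H, sample L | the east ledge: sample E]
2. Guide goes back to the west ledge alone.  [the west ledge: sample A, sample C, sample D, sample H, sample L | the east ledge: sample E]
3. Guide goes to the east ledge with sample L.  [the west ledge: sample A, sample C, sample D, sample H | the east ledge: sample E, sample L]
4. Guide goes back to the west ledge alone.  [the west ledge: sample A, sample C, sample D, sample H | the east ledge: sample E, sample L]
5. Guide goes to the east ledge with sample H.  [the west ledge: sample A, sample C, sample D | the east ledge: sample E, sample H, sample L]
6. Guide goes back to the west ledge with sample E.  [the west ledge: sample A, sample C, sample D, sample E | the east ledge: sample H, sample L]
7. Guide goes to the east ledge with sample D.  [the west ledge: sample A, sample C, sample E | the east ledge: sample D, sample H, sample L]
8. Guide goes back to the west ledge alone.  [the west ledge: sample A, sample C, sample E | the east ledge: sample D, sample H, sample L]
9. Guide goes to the east ledge with sample C.  [the west ledge: sample A, sample E | the east ledge: sample C, sample D, sample H, sample L]
10. Guide goes back to the west ledge alone.  [the west ledge: sample A, sample E | the east ledge: sample C, sample D, sample H, sample L]
11. Guide goes to the east ledge with sample A.  [the west ledge: sample E | the east ledge: sample A, sample C, sample D, sample H, sample L]
12. Guide goes back to the west ledge alone.  [the west ledge: sample E | the east ledge: sample A, sample C, sample D, sample H, sample L]
13. Guide goes to the east ledge with sample E.  [the west ledge: — | the east ledge: sample A, sample C, sample D, sample E, sample H, sample L]

13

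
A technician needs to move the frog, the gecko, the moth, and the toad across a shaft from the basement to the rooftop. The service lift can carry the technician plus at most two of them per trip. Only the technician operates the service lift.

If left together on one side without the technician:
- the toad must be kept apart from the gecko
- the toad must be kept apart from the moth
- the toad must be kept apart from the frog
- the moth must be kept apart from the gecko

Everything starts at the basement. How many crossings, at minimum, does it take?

5

Counting alone: the technician can take at most 2 across per trip to the rooftop, so moving all 4 needs at least 2 loaded trips out, with a return between consecutive ones — at least 3 crossings.
The safety rule pushes this higher. Following every safe sequence of crossings, the most of the 4 that can be at the rooftop as the service lift arrives there on crossing 3 is 3 — never all 4.
So no plan with fewer than 5 crossings exists, and this one achieves 5:
1. Technician goes to the rooftop with the gecko and the toad.  [the basement: the frog, the moth | the rooftop: the gecko, the toad]
2. Technician goes back to the basement with the gecko.  [the basement: the frog, the gecko, the moth | the rooftop: the toad]
3. Technician goes to the rooftop with the frog and the gecko.  [the basement: the moth | the rooftop: the frog, the gecko, the toad]
4. Technician goes back to the basement with the toad.  [the basement: the moth, the toad | the rooftop: the frog, the gecko]
5. Technician goes to the rooftop with the moth and the toad.  [the basement: — | the rooftop: the frog, the gecko, the moth, the toad]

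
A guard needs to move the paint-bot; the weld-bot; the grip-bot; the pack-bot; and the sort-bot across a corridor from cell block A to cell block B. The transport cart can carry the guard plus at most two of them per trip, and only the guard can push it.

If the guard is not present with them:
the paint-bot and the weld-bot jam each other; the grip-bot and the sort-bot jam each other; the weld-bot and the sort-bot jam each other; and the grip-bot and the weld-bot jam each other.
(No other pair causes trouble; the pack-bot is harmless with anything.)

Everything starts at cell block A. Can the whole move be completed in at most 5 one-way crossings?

No

Counting alone: the guard can take at most 2 across per trip to cell block B, so moving all 5 needs at least 3 loaded trips out, with a return between consecutive ones — at least 5 crossings.
The safety rule pushes this higher. Following every safe sequence of crossings, the most of the 5 that can be at cell block B as the transport cart arrives there on crossing 5 is 4 — never all 5.
So the move cannot be finished within 5 crossings. (The shortest complete plan takes 7:)
1. Guard goes to cell block B with the grip-bot and the weld-bot.  [cell block A: the pack-bot, the paint-bot, the sort-bot | cell block B: the grip-bot, the weld-bot]
2. Guard goes back to cell block A with the weld-bot.  [cell block A: the pack-bot, the paint-bot, the sort-bot, the weld-bot | cell block B: the grip-bot]
3. Guard goes to cell block B with the paint-bot and the weld-bot.  [cell block A: the pack-bot, the sort-bot | cell block B: the grip-bot, the paint-bot, the weld-bot]
4. Guard goes back to cell block A with the weld-bot.  [cell block A: the pack-bot, the sort-bot, the weld-bot | cell block B: the grip-bot, the paint-bot]
5. Guard goes to cell block B with the pack-bot and the weld-bot.  [cell block A: the sort-bot | cell block B: the grip-bot, the pack-bot, the paint-bot, the weld-bot]
6. Guard goes back to cell block A with the weld-bot.  [cell block A: the sort-bot, the weld-bot | cell block B: the grip-bot, the pack-bot, the paint-bot]
7. Guard goes to cell block B with the sort-bot and the weld-bot.  [cell block A: — | cell block B: the grip-bot, the pack-bot, the paint-bot, the sort-bot, the weld-bot]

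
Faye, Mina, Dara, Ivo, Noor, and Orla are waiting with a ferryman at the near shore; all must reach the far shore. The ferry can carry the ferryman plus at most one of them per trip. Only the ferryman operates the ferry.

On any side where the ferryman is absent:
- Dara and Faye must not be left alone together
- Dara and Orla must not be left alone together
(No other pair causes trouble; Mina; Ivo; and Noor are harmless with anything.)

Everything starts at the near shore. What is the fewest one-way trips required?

Counting alone: the ferryman can take at most 1 across per trip to the far shore, so moving all 6 needs at least 6 loaded trips out, with a return between consecutive ones — at least 11 crossings.
The safety rule pushes this higher. Following every safe sequence of crossings, the most of the 6 that can be at the far shore as the ferry arrives there on crossing 11 is 5 — never all 6.
So no plan with fewer than 13 crossings exists, and this one achieves 13:
1. Ferryman goes to the far shore with Dara.
2. Ferryman goes back to the near shore alone.
3. Ferryman goes to the far shore with Faye.
4. Ferryman goes back to the near shore with Dara.
5. Ferryman goes to the far shore with Orla.
6. Ferryman goes back to the near shore alone.
7. Ferryman goes to the far shore with Mina.
8. Ferryman goes back to the near shore alone.
9. Ferryman goes to the far shore with Ivo.
10. Ferryman goes back to the near shore alone.
11. Ferryman goes to the far shore with Noor.
12. Ferryman goes back to the near shore alone.
13. Ferryman goes to the far shore with Dara.

13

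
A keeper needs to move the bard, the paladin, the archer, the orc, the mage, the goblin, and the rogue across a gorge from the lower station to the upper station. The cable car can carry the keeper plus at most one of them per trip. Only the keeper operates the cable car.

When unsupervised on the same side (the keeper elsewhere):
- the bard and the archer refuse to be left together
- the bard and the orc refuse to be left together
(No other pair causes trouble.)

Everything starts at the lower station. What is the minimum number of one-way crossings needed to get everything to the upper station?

Counting alone: the keeper can take at most 1 across per trip to the upper station, so moving all 7 needs at least 7 loaded trips out, with a return between consecutive ones — at least 13 crossings.
The safety rule pushes this higher. Following every safe sequence of crossings, the most of the 7 that can be at the upper station as the cable car arrives there on crossing 13 is 6 — never all 7.
So no plan with fewer than 15 crossings exists, and this one achieves 15:
1. Keeper goes to the upper station with the bard.  [the lower station: the archer, the goblin, the mage, the orc, the paladin, the rogue | the upper station: the bard]
2. Keeper goes back to the lower station alone.  [the lower station: the archer, the goblin, the mage, the orc, the paladin, the rogue | the upper station: the bard]
3. Keeper goes to the upper station with the paladin.  [the lower station: the archer, the goblin, the mage, the orc, the rogue | the upper station: the bard, the paladin]
4. Keeper goes back to the lower station alone.  [the lower station: the archer, the goblin, the mage, the orc, the rogue | the upper station: the bard, the paladin]
5. Keeper goes to the upper station with the archer.  [the lower station: the goblin, the mage, the orc, the rogue | the upper station: the archer, the bard, the paladin]
6. Keeper goes back to the lower station with the bard.  [the lower station: the bard, the goblin, the mage, the orc, the rogue | the upper station: the archer, the paladin]
7. Keeper goes to the upper station with the orc.  [the lower station: the bard, the goblin, the mage, the rogue | the upper station: the archer, the orc, the paladin]
8. Keeper goes back to the lower station alone.  [the lower station: the bard, the goblin, the mage, the rogue | the upper station: the archer, the orc, the paladin]
9. Keeper goes to the upper station with the mage.  [the lower station: the bard, the goblin, the rogue | the upper station: the archer, the mage, the orc, the paladin]
10. Keeper goes back to the lower station alone.  [the lower station: the bard, the goblin, the rogue | the upper station: the archer, the mage, the orc, the paladin]
11. Keeper goes to the upper station with the goblin.  [the lower station: the bard, the rogue | the upper station: the archer, the goblin, the mage, the orc, the paladin]
12. Keeper goes back to the lower station alone.  [the lower station: the bard, the rogue | the upper station: the archer, the goblin, the mage, the orc, the paladin]
13. Keeper goes to the upper station with the rogue.  [the lower station: the bard | the upper station: the archer, the goblin, the mage, the orc, the paladin, the rogue]
14. Keeper goes back to the lower station alone.  [the lower station: the bard | the upper station: the archer, the goblin, the mage, the orc, the paladin, the rogue]
15. Keeper goes to the upper station with the bard.  [the lower station: — | the upper station: the archer, the bard, the goblin, the mage, the orc, the paladin, the rogue]

15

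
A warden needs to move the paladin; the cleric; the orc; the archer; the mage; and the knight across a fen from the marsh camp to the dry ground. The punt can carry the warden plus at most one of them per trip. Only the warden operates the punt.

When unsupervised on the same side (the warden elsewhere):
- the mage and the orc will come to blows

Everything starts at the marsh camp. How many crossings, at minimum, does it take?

11

Counting alone: the warden can take at most 1 across per trip to the dry ground, so moving all 6 needs at least 6 loaded trips out, with a return between consecutive ones — at least 11 crossings.
The plan below uses exactly 11 crossings, so it is optimal:
1. Warden goes to the dry ground with the orc.
2. Warden goes back to the marsh camp alone.
3. Warden goes to the dry ground with the paladin.
4. Warden goes back to the marsh camp alone.
5. Warden goes to the dry ground with the cleric.
6. Warden goes back to the marsh camp alone.
7. Warden goes to the dry ground with the archer.
8. Warden goes back to the marsh camp alone.
9. Warden goes to the dry ground with the knight.
10. Warden goes back to the marsh camp alone.
11. Warden goes to the dry ground with the mage.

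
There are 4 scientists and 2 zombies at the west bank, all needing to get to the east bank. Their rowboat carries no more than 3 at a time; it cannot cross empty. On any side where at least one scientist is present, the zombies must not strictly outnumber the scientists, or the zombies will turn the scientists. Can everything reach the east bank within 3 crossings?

No

Counting alone: each trip to the east bank takes at most 3 across and each return brings at least 1 back, so after t trips out (and t−1 returns) at most 3t − (t−1) of the 6 are across; that first reaches 6 at t = 3, so at least 5 crossings are needed.
Since 3 < 5, 3 crossings cannot be enough. (The shortest complete plan in fact takes 5:)
1. 2 zombies → the east bank.  (the west bank: 4S 0Z; the east bank: 0S 2Z)
2. 1 zombie ← the west bank.  (the west bank: 4S 1Z; the east bank: 0S 1Z)
3. 2 scientists and 1 zombie → the east bank.  (the west bank: 2S 0Z; the east bank: 2S 2Z)
4. 1 zombie ← the west bank.  (the west bank: 2S 1Z; the east bank: 2S 1Z)
5. 2 scientists and 1 zombie → the east bank.  (the west bank: 0S 0Z; the east bank: 4S 2Z)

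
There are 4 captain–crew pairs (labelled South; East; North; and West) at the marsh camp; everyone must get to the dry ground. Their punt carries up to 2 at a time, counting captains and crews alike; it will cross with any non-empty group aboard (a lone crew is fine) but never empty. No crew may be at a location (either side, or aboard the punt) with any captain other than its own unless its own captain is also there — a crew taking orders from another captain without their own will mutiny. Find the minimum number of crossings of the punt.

Following every safe sequence of crossings from the start, the most of the 8 that can be at the dry ground as the punt arrives there on crossings 1, 3, 5 is 2, 3, 4 respectively; the best ever achieved is 4 of 8.
From crossing 7 on, no configuration arises that was not already reachable earlier: only 44 distinct safe configurations (who is on which side, and where the punt is) can ever be reached, none of them has everyone across, and every continuation just revisits them. So no valid plan exists.

impossible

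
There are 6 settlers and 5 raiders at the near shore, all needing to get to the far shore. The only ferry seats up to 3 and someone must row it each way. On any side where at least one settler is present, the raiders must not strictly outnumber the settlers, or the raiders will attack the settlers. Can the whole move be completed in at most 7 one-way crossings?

No

Counting alone: each trip to the far shore takes at most 3 across and each return brings at least 1 back, so after t trips out (and t−1 returns) at most 3t − (t−1) of the 11 are across; that first reaches 11 at t = 5, so at least 9 crossings are needed.
Since 7 < 9, 7 crossings cannot be enough. (The shortest complete plan in fact takes 9:)
1. 3 raiders → the far shore.  (the near shore: 6S 2R; the far shore: 0S 3R)
2. 1 raider ← the near shore.  (the near shore: 6S 3R; the far shore: 0S 2R)
3. 3 settlers → the far shore.  (the near shore: 3S 3R; the far shore: 3S 2R)
4. 1 settler ← the near shore.  (the near shore: 4S 3R; the far shore: 2S 2R)
5. 2 settlers and 1 raider → the far shore.  (the near shore: 2S 2R; the far shore: 4S 3R)
6. 1 settler ← the near shore.  (the near shore: 3S 2R; the far shore: 3S 3R)
7. 2 settlers and 1 raider → the far shore.  (the near shore: 1S 1R; the far shore: 5S 4R)
8. 1 settler ← the near shore.  (the near shore: 2S 1R; the far shore: 4S 4R)
9. 2 settlers and 1 raider → the far shore.  (the near shore: 0S 0R; the far shore: 6S 5R)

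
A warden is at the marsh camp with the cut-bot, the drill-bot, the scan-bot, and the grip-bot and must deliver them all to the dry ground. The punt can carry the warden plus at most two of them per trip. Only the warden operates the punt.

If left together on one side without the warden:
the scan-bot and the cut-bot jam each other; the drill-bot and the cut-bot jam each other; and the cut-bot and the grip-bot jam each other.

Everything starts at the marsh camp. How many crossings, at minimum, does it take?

5

Counting alone: the warden can take at most 2 across per trip to the dry ground, so moving all 4 needs at least 2 loaded trips out, with a return between consecutive ones — at least 3 crossings.
The safety rule pushes this higher. Following every safe sequence of crossings, the most of the 4 that can be at the dry ground as the punt arrives there on crossing 3 is 3 — never all 4.
So no plan with fewer than 5 crossings exists, and this one achieves 5:
1. Warden goes to the dry ground with the cut-bot.
2. Warden goes back to the marsh camp alone.
3. Warden goes to the dry ground with the drill-bot and the scan-bot.
4. Warden goes back to the marsh camp with the cut-bot.
5. Warden goes to the dry ground with the cut-bot and the grip-bot.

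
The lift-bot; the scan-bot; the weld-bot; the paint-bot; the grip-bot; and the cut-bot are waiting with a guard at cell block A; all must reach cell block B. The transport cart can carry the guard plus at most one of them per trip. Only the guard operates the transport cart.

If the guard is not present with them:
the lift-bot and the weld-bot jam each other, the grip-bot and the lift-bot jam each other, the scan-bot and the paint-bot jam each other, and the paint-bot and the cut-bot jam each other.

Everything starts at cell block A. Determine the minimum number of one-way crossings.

impossible

Whatever the first load, the items left behind include a forbidden pair without the guard. No opening move is safe, so no plan exists.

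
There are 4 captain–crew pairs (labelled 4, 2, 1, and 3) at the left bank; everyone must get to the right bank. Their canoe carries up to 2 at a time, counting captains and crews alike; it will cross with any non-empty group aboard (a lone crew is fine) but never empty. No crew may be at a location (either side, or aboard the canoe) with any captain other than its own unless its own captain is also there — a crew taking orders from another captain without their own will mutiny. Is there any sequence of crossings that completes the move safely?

No

Following every safe sequence of crossings from the start, the most of the 8 that can be at the right bank as the canoe arrives there on crossings 1, 3, 5 is 2, 3, 4 respectively; the best ever achieved is 4 of 8.
From crossing 7 on, no configuration arises that was not already reachable earlier: only 44 distinct safe configurations (who is on which side, and where the canoe is) can ever be reached, none of them has everyone across, and every continuation just revisits them. So no valid plan exists.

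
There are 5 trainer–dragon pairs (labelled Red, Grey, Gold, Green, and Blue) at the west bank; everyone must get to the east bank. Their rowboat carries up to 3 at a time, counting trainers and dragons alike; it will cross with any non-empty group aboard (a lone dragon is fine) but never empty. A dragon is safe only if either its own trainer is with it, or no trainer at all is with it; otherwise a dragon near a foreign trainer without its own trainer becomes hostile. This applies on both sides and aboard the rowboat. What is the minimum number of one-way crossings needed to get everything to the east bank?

Counting alone: each trip to the east bank takes at most 3 across and each return brings at least 1 back, so after t trips out (and t−1 returns) at most 3t − (t−1) of the 10 are across; that first reaches 10 at t = 5, so at least 9 crossings are needed.
The safety rule pushes this higher. Following every safe sequence of crossings, the most of the 10 that can be at the east bank as the rowboat arrives there on crossing 9 is 9 — never all 10.
So no plan with fewer than 11 crossings exists, and this one achieves 11:
1. dragon Red and trainer Red cross → the east bank.
2. trainer Red crosses ← the west bank.
3. dragon Gold, dragon Green, and dragon Grey cross → the east bank.
4. dragon Red crosses ← the west bank.
5. trainer Gold, trainer Green, and trainer Grey cross → the east bank.
6. dragon Grey and trainer Grey cross ← the west bank.
7. trainer Blue, trainer Grey, and trainer Red cross → the east bank.
8. dragon Gold crosses ← the west bank.
9. dragon Grey and dragon Red cross → the east bank.
10. dragon Red crosses ← the west bank.
11. dragon Blue, dragon Gold, and dragon Red cross → the east bank.

11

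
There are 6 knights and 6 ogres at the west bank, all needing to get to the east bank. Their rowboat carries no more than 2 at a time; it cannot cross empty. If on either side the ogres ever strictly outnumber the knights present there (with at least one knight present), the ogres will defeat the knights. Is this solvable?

Following every safe sequence of crossings from the start, the most of the 12 that can be at the east bank as the rowboat arrives there on crossings 1, 3, 5, 7, 9 is 2, 3, 4, 5, 6 respectively; the best ever achieved is 6 of 12.
From crossing 11 on, no configuration arises that was not already reachable earlier: only 15 distinct safe configurations (who is on which side, and where the rowboat is) can ever be reached, none of them has everyone across, and every continuation just revisits them. They are: 0 knights + 0 ogres across (rowboat back at the start); 0 knights + 1 ogre across (rowboat there); 0 knights + 1 ogre across (rowboat back at the start); 0 knights + 2 ogres across (rowboat there); 0 knights + 2 ogres across (rowboat back at the start); 0 knights + 3 ogres across (rowboat there); 0 knights + 3 ogres across (rowboat back at the start); 0 knights + 4 ogres across (rowboat there); 0 knights + 4 ogres across (rowboat back at the start); 0 knights + 5 ogres across (rowboat there); 0 knights + 5 ogres across (rowboat back at the start); 0 knights + 6 ogres across (rowboat there); 1 knight + 1 ogre across (rowboat there); 1 knight + 1 ogre across (rowboat back at the start); 2 knights + 2 ogres across (rowboat there). So no valid plan exists.

No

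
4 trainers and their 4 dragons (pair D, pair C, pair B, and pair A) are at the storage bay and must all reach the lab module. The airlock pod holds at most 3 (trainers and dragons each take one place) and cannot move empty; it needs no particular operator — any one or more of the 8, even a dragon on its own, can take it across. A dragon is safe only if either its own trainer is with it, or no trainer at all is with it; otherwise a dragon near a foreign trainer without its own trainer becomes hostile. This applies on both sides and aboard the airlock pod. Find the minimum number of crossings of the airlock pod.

Counting alone: each trip to the lab module takes at most 3 across and each return brings at least 1 back, so after t trips out (and t−1 returns) at most 3t − (t−1) of the 8 are across; that first reaches 8 at t = 4, so at least 7 crossings are needed.
The safety rule pushes this higher. Following every safe sequence of crossings, the most of the 8 that can be at the lab module as the airlock pod arrives there on crossing 7 is 7 — never all 8.
So no plan with fewer than 9 crossings exists, and this one achieves 9:
1. dragon D and trainer D cross → the lab module.
2. trainer D crosses ← the storage bay.
3. dragon C, trainer C, and trainer D cross → the lab module.
4. dragon D and trainer D cross ← the storage bay.
5. trainer A, trainer B, and trainer D cross → the lab module.
6. dragon C crosses ← the storage bay.
7. dragon C and dragon D cross → the lab module.
8. dragon D crosses ← the storage bay.
9. dragon A, dragon B, and dragon D cross → the lab module.

9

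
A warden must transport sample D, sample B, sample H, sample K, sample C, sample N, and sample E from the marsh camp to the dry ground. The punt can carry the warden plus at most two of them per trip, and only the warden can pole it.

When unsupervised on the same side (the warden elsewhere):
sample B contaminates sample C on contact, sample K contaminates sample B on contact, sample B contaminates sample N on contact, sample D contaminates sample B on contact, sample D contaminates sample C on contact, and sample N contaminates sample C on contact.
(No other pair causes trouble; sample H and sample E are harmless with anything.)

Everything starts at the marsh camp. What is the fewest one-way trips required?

11

Counting alone: the warden can take at most 2 across per trip to the dry ground, so moving all 7 needs at least 4 loaded trips out, with a return between consecutive ones — at least 7 crossings.
The safety rule pushes this higher. Following every safe sequence of crossings, the most of the 7 that can be at the dry ground as the punt arrives there on crossings 7, 9 is 5, 6 respectively — never all 7.
So no plan with fewer than 11 crossings exists, and this one achieves 11:
1. Warden goes to the dry ground with sample B and sample C.
2. Warden goes back to the marsh camp with sample B.
3. Warden goes to the dry ground with sample B and sample H.
4. Warden goes back to the marsh camp with sample B.
5. Warden goes to the dry ground with sample B and sample K.
6. Warden goes back to the marsh camp with sample B.
7. Warden goes to the dry ground with sample D and sample N.
8. Warden goes back to the marsh camp with sample C.
9. Warden goes to the dry ground with sample B and sample E.
10. Warden goes back to the marsh camp with sample B.
11. Warden goes to the dry ground with sample B and sample C.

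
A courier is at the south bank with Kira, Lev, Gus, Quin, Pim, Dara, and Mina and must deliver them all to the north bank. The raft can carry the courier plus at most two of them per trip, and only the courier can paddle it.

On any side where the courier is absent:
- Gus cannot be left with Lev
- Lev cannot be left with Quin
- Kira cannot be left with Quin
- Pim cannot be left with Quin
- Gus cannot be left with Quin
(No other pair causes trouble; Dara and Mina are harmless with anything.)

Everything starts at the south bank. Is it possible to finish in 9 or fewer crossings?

No

Counting alone: the courier can take at most 2 across per trip to the north bank, so moving all 7 needs at least 4 loaded trips out, with a return between consecutive ones — at least 7 crossings.
The safety rule pushes this higher. Following every safe sequence of crossings, the most of the 7 that can be at the north bank as the raft arrives there on crossings 7, 9 is 5, 6 respectively — never all 7.
So the move cannot be finished within 9 crossings. (The shortest complete plan takes 11:)
1. Courier goes to the north bank with Lev and Quin.
2. Courier goes back to the south bank with Lev.
3. Courier goes to the north bank with Kira and Lev.
4. Courier goes back to the south bank with Quin.
5. Courier goes to the north bank with Gus and Pim.
6. Courier goes back to the south bank with Lev.
7. Courier goes to the north bank with Dara and Lev.
8. Courier goes back to the south bank with Lev.
9. Courier goes to the north bank with Lev and Mina.
10. Courier goes back to the south bank with Lev.
11. Courier goes to the north bank with Lev and Quin.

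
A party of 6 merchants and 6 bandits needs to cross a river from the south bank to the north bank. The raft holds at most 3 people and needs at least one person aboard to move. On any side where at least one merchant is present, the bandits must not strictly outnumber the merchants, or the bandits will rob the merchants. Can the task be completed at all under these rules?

Following every safe sequence of crossings from the start, the most of the 12 that can be at the north bank as the raft arrives there on crossings 1, 3, 5 is 3, 5, 6 respectively; the best ever achieved is 6 of 12.
From crossing 7 on, no configuration arises that was not already reachable earlier: only 17 distinct safe configurations (who is on which side, and where the raft is) can ever be reached, none of them has everyone across, and every continuation just revisits them. They are: 0 merchants + 0 bandits across (raft back at the start); 0 merchants + 1 bandit across (raft there); 0 merchants + 1 bandit across (raft back at the start); 0 merchants + 2 bandits across (raft there); 0 merchants + 2 bandits across (raft back at the start); 0 merchants + 3 bandits across (raft there); 0 merchants + 3 bandits across (raft back at the start); 0 merchants + 4 bandits across (raft there); 0 merchants + 4 bandits across (raft back at the start); 0 merchants + 5 bandits across (raft there); 0 merchants + 5 bandits across (raft back at the start); 0 merchants + 6 bandits across (raft there); 1 merchant + 1 bandit across (raft there); 1 merchant + 1 bandit across (raft back at the start); 2 merchants + 2 bandits across (raft there); 2 merchants + 2 bandits across (raft back at the start); 3 merchants + 3 bandits across (raft there). So no valid plan exists.

No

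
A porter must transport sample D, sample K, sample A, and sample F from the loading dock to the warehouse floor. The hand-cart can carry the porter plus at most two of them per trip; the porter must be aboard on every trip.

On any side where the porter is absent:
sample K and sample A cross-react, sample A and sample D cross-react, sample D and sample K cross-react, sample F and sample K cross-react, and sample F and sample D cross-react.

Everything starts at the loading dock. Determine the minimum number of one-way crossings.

5

Counting alone: the porter can take at most 2 across per trip to the warehouse floor, so moving all 4 needs at least 2 loaded trips out, with a return between consecutive ones — at least 3 crossings.
The safety rule pushes this higher. Following every safe sequence of crossings, the most of the 4 that can be at the warehouse floor as the hand-cart arrives there on crossing 3 is 3 — never all 4.
So no plan with fewer than 5 crossings exists, and this one achieves 5:
1. Porter goes to the warehouse floor with sample D and sample K.  [the loading dock: sample A, sample F | the warehouse floor: sample D, sample K]
2. Porter goes back to the loading dock with sample D.  [the loading dock: sample A, sample D, sample F | the warehouse floor: sample K]
3. Porter goes to the warehouse floor with sample A and sample F.  [the loading dock: sample D | the warehouse floor: sample A, sample F, sample K]
4. Porter goes back to the loading dock with sample K.  [the loading dock: sample D, sample K | the warehouse floor: sample A, sample F]
5. Porter goes to the warehouse floor with sample D and sample K.  [the loading dock: — | the warehouse floor: sample A, sample D, sample F, sample K]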